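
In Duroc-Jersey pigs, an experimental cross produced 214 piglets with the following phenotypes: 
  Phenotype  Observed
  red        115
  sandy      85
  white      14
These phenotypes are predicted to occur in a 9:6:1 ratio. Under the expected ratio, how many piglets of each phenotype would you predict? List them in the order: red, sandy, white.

Total ratio parts = 16. Expected numbers out of 214:
  red: 214 × 9/16 = 120.375
  sandy: 214 × 6/16 = 80.25
  white: 214 × 1/16 = 13.375

120.375, 80.25, 13.375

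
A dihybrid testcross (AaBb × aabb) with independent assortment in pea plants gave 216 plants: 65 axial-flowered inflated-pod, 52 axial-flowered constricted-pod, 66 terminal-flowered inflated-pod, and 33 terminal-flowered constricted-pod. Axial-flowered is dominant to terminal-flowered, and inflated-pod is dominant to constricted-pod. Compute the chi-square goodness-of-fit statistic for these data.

13.148

A dihybrid testcross with independent assortment gives a 1:1:1:1 ratio.
Expected counts for N = 216 under a 1:1:1:1 ratio (total parts = 4):
  axial-flowered inflated-pod: 216 × 1/4 = 54
  axial-flowered constricted-pod: 216 × 1/4 = 54
  terminal-flowered inflated-pod: 216 × 1/4 = 54
  terminal-flowered constricted-pod: 216 × 1/4 = 54
χ² = Σ (O − E)² / E
  axial-flowered inflated-pod: (65 − 54)² / 54 = 2.2407
  axial-flowered constricted-pod: (52 − 54)² / 54 = 0.0741
  terminal-flowered inflated-pod: (66 − 54)² / 54 = 2.6667
  terminal-flowered constricted-pod: (33 − 54)² / 54 = 8.1667
χ² = 2.2407 + 0.0741 + 2.6667 + 8.1667 = 13.1482 ≈ 13.148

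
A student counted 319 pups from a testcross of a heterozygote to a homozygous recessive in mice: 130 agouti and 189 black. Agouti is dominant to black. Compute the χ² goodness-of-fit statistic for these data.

A testcross of a heterozygote (Aa × aa) gives a 1:1 phenotypic ratio.
Expected counts for N = 319 under a 1:1 ratio (total parts = 2):
  agouti: 319 × 1/2 = 159.5
  black: 319 × 1/2 = 159.5
χ² = Σ (O − E)² / E
  agouti: (130 − 159.5)² / 159.5 = 5.4561
  black: (189 − 159.5)² / 159.5 = 5.4561
χ² = 5.4561 + 5.4561 = 10.9122 ≈ 10.912

10.912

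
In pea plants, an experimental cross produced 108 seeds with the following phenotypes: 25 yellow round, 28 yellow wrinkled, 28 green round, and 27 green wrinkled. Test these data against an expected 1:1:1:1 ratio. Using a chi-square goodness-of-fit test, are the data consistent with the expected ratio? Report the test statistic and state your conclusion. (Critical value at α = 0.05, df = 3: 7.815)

0.222; consistent

The 1:1:1:1 ratio has 4 parts, so with N = 108 the expected counts are:
  yellow round: 108 × 1/4 = 27
  yellow wrinkled: 108 × 1/4 = 27
  green round: 108 × 1/4 = 27
  green wrinkled: 108 × 1/4 = 27
χ² = Σ (O − E)² / E
  yellow round: (25 − 27)² / 27 = 0.1481
  yellow wrinkled: (28 − 27)² / 27 = 0.0370
  green round: (28 − 27)² / 27 = 0.0370
  green wrinkled: (27 − 27)² / 27 = 0.0000
χ² = 0.1481 + 0.0370 + 0.0370 + 0.0000 = 0.2221 ≈ 0.222
Degrees of freedom = 4 − 1 = 3; critical value at α = 0.05 is 7.815.
Since 0.222 < 7.815, we fail to reject the null hypothesis — the data are consistent with the 1:1:1:1 ratio.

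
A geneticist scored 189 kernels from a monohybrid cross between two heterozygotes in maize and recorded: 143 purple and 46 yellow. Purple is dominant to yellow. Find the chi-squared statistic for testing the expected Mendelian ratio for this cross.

For a monohybrid cross between heterozygotes with complete dominance, the expected phenotypic ratio is 3:1.
The 3:1 ratio has 4 parts, so with N = 189 the expected counts are:
  purple: 189 × 3/4 = 141.75
  yellow: 189 × 1/4 = 47.25
χ² = Σ (O − E)² / E
  purple: (143 − 141.75)² / 141.75 = 0.0110
  yellow: (46 − 47.25)² / 47.25 = 0.0331
χ² = 0.0110 + 0.0331 = 0.0441 ≈ 0.044

0.044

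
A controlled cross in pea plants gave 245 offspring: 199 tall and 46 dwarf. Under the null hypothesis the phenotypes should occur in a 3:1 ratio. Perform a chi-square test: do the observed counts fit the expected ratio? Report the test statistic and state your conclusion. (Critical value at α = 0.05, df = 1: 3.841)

5.063; not consistent

Under the 3:1 hypothesis (Σ ratio = 4, N = 245):
  tall: 245 × 3/4 = 183.75
  dwarf: 245 × 1/4 = 61.25
χ² = Σ (O − E)² / E
  tall: (199 − 183.75)² / 183.75 = 1.2656
  dwarf: (46 − 61.25)² / 61.25 = 3.7969
χ² = 1.2656 + 3.7969 = 5.0625 ≈ 5.063
Degrees of freedom = 2 − 1 = 1; critical value at α = 0.05 is 3.841.
Since 5.063 > 3.841, we reject the null hypothesis — the data do not fit the 3:1 ratio.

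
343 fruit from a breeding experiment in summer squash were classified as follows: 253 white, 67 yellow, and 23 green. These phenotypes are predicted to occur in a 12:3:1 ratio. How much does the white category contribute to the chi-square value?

The 12:3:1 ratio has 16 parts, so with N = 343 the expected counts are:
  white: 343 × 12/16 = 257.25
  yellow: 343 × 3/16 = 64.3125
  green: 343 × 1/16 = 21.4375
Contribution of white: (253 − 257.25)² / 257.25 = 0.0702

0.070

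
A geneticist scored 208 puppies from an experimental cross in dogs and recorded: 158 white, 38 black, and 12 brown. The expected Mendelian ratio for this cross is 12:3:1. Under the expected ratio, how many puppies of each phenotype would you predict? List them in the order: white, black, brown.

156, 39, 13

The 12:3:1 ratio has 16 parts, so with N = 208 the expected counts are:
  white: 208 × 12/16 = 156
  black: 208 × 3/16 = 39
  brown: 208 × 1/16 = 13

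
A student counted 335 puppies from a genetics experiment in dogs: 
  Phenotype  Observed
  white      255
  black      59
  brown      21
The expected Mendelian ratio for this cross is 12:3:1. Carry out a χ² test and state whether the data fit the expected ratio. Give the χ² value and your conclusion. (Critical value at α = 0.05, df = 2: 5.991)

0.288; consistent

Total ratio parts = 16. Expected numbers out of 335:
  white: 335 × 12/16 = 251.25
  black: 335 × 3/16 = 62.8125
  brown: 335 × 1/16 = 20.9375
χ² = Σ (O − E)² / E
  white: (255 − 251.25)² / 251.25 = 0.0560
  black: (59 − 62.8125)² / 62.8125 = 0.2314
  brown: (21 − 20.9375)² / 20.9375 = 0.0002
χ² = 0.0560 + 0.2314 + 0.0002 = 0.2876 ≈ 0.288
Degrees of freedom = 3 − 1 = 2; critical value at α = 0.05 is 5.991.
Since 0.288 < 5.991, we fail to reject the null hypothesis — the data are consistent with the 12:3:1 ratio.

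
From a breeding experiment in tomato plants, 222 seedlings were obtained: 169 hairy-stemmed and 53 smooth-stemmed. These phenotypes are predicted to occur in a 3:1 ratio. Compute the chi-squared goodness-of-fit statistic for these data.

0.150

Total ratio parts = 4. Expected numbers out of 222:
  hairy-stemmed: 222 × 3/4 = 166.5
  smooth-stemmed: 222 × 1/4 = 55.5
χ² = Σ (O − E)² / E
  hairy-stemmed: (169 − 166.5)² / 166.5 = 0.0375
  smooth-stemmed: (53 − 55.5)² / 55.5 = 0.1126
χ² = 0.0375 + 0.1126 = 0.1501 ≈ 0.150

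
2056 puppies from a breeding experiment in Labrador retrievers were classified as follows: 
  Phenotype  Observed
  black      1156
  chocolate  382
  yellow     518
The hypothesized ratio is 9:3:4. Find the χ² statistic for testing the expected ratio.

Expected counts for N = 2056 under a 9:3:4 ratio (total parts = 16):
  black: 2056 × 9/16 = 1156.5
  chocolate: 2056 × 3/16 = 385.5
  yellow: 2056 × 4/16 = 514
χ² = Σ (O − E)² / E
  black: (1156 − 1156.5)² / 1156.5 = 0.0002
  chocolate: (382 − 385.5)² / 385.5 = 0.0318
  yellow: (518 − 514)² / 514 = 0.0311
χ² = 0.0002 + 0.0318 + 0.0311 = 0.0631 ≈ 0.063

0.063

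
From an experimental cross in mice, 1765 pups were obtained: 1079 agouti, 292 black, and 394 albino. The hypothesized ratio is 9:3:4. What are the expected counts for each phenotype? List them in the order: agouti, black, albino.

992.8125, 330.9375, 441.25

Total ratio parts = 16. Expected numbers out of 1765:
  agouti: 1765 × 9/16 = 992.8125
  black: 1765 × 3/16 = 330.9375
  albino: 1765 × 4/16 = 441.25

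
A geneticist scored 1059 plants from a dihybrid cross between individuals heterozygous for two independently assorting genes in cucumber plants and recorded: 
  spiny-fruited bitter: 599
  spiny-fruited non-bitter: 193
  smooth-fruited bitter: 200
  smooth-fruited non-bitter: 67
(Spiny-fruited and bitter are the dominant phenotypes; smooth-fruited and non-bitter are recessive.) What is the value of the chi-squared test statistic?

0.195

A dihybrid F₂ with independent assortment and complete dominance at both loci gives a 9:3:3:1 phenotypic ratio.
Expected counts for N = 1059 under a 9:3:3:1 ratio (total parts = 16):
  spiny-fruited bitter: 1059 × 9/16 = 595.6875
  spiny-fruited non-bitter: 1059 × 3/16 = 198.5625
  smooth-fruited bitter: 1059 × 3/16 = 198.5625
  smooth-fruited non-bitter: 1059 × 1/16 = 66.1875
χ² = Σ (O − E)² / E
  spiny-fruited bitter: (599 − 595.6875)² / 595.6875 = 0.0184
  spiny-fruited non-bitter: (193 − 198.5625)² / 198.5625 = 0.1558
  smooth-fruited bitter: (200 − 198.5625)² / 198.5625 = 0.0104
  smooth-fruited non-bitter: (67 − 66.1875)² / 66.1875 = 0.0100
χ² = 0.0184 + 0.1558 + 0.0104 + 0.0100 = 0.1946 ≈ 0.195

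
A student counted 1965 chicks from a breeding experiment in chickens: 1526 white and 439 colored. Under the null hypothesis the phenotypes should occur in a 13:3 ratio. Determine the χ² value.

Total ratio parts = 16. Expected numbers out of 1965:
  white: 1965 × 13/16 = 1596.5625
  colored: 1965 × 3/16 = 368.4375
χ² = Σ (O − E)² / E
  white: (1526 − 1596.5625)² / 1596.5625 = 3.1186
  colored: (439 − 368.4375)² / 368.4375 = 13.5140
χ² = 3.1186 + 13.5140 = 16.6326 ≈ 16.633

16.633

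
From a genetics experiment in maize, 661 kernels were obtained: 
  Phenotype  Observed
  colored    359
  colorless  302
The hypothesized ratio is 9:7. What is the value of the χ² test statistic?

Under the 9:7 hypothesis (Σ ratio = 16, N = 661):
  colored: 661 × 9/16 = 371.8125
  colorless: 661 × 7/16 = 289.1875
χ² = Σ (O − E)² / E
  colored: (359 − 371.8125)² / 371.8125 = 0.4415
  colorless: (302 − 289.1875)² / 289.1875 = 0.5677
χ² = 0.4415 + 0.5677 = 1.0092 ≈ 1.009

1.009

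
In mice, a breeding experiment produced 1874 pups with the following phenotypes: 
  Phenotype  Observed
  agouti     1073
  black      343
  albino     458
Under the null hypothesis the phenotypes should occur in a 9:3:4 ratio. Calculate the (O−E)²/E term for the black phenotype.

Under the 9:3:4 hypothesis (Σ ratio = 16, N = 1874):
  agouti: 1874 × 9/16 = 1054.125
  black: 1874 × 3/16 = 351.375
  albino: 1874 × 4/16 = 468.5
Contribution of black: (343 − 351.375)² / 351.375 = 0.1996

0.200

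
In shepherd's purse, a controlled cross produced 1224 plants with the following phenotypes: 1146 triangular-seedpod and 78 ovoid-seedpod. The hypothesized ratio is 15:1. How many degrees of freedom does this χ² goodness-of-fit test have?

A goodness-of-fit test with 2 phenotype classes has df = 2 − 1 = 1.

1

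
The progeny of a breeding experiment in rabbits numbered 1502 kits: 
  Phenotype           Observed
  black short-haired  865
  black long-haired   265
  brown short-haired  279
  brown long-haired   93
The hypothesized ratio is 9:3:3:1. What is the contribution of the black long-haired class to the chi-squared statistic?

0.981

Under the 9:3:3:1 hypothesis (Σ ratio = 16, N = 1502):
  black short-haired: 1502 × 9/16 = 844.875
  black long-haired: 1502 × 3/16 = 281.625
  brown short-haired: 1502 × 3/16 = 281.625
  brown long-haired: 1502 × 1/16 = 93.875
Contribution of black long-haired: (265 − 281.625)² / 281.625 = 0.9814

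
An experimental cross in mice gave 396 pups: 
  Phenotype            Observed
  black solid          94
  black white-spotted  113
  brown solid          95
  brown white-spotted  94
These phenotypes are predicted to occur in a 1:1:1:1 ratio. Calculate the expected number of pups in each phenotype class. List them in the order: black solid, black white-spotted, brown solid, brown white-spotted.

99, 99, 99, 99

Total ratio parts = 4. Expected numbers out of 396:
  black solid: 396 × 1/4 = 99
  black white-spotted: 396 × 1/4 = 99
  brown solid: 396 × 1/4 = 99
  brown white-spotted: 396 × 1/4 = 99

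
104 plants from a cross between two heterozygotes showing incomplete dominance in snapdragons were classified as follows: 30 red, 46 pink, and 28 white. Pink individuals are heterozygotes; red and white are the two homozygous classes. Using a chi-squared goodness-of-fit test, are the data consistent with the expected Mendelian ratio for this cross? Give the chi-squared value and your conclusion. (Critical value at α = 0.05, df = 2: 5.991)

With incomplete dominance, a heterozygote × heterozygote cross gives a 1:2:1 phenotypic ratio.
Under the 1:2:1 hypothesis (Σ ratio = 4, N = 104):
  red: 104 × 1/4 = 26
  pink: 104 × 2/4 = 52
  white: 104 × 1/4 = 26
χ² = Σ (O − E)² / E
  red: (30 − 26)² / 26 = 0.6154
  pink: (46 − 52)² / 52 = 0.6923
  white: (28 − 26)² / 26 = 0.1538
χ² = 0.6154 + 0.6923 + 0.1538 = 1.4615 ≈ 1.462
Degrees of freedom = 3 − 1 = 2; critical value at α = 0.05 is 5.991.
Since 1.462 < 5.991, we fail to reject the null hypothesis — the data are consistent with the 1:2:1 ratio.

1.462; consistent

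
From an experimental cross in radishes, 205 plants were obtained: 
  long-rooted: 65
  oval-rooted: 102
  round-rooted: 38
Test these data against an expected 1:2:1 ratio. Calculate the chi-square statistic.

7.117

Total ratio parts = 4. Expected numbers out of 205:
  long-rooted: 205 × 1/4 = 51.25
  oval-rooted: 205 × 2/4 = 102.5
  round-rooted: 205 × 1/4 = 51.25
χ² = Σ (O − E)² / E
  long-rooted: (65 − 51.25)² / 51.25 = 3.6890
  oval-rooted: (102 − 102.5)² / 102.5 = 0.0024
  round-rooted: (38 − 51.25)² / 51.25 = 3.4256
χ² = 3.6890 + 0.0024 + 3.4256 = 7.117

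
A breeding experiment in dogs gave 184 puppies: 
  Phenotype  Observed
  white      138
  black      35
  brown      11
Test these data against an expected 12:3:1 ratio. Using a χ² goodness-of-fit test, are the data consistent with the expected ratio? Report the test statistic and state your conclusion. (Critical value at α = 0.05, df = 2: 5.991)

The 12:3:1 ratio has 16 parts, so with N = 184 the expected counts are:
  white: 184 × 12/16 = 138
  black: 184 × 3/16 = 34.5
  brown: 184 × 1/16 = 11.5
χ² = Σ (O − E)² / E
  white: (138 − 138)² / 138 = 0.0000
  black: (35 − 34.5)² / 34.5 = 0.0072
  brown: (11 − 11.5)² / 11.5 = 0.0217
χ² = 0.0000 + 0.0072 + 0.0217 = 0.0289 ≈ 0.029
Degrees of freedom = 3 − 1 = 2; critical value at α = 0.05 is 5.991.
Since 0.029 < 5.991, we fail to reject the null hypothesis — the data are consistent with the 12:3:1 ratio.

0.029; consistent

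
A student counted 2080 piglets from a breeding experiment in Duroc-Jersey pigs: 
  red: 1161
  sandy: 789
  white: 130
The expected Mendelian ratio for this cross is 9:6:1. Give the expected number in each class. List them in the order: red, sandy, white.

1170, 780, 130

Under the 9:6:1 hypothesis (Σ ratio = 16, N = 2080):
  red: 2080 × 9/16 = 1170
  sandy: 2080 × 6/16 = 780
  white: 2080 × 1/16 = 130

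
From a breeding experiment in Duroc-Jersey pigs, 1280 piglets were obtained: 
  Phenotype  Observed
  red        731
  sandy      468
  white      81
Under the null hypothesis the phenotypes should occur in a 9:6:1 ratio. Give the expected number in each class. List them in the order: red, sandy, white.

720, 480, 80

Expected counts for N = 1280 under a 9:6:1 ratio (total parts = 16):
  red: 1280 × 9/16 = 720
  sandy: 1280 × 6/16 = 480
  white: 1280 × 1/16 = 80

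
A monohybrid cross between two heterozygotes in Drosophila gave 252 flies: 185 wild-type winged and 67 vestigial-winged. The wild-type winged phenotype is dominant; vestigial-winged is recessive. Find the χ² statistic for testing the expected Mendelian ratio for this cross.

0.339

For a monohybrid cross between heterozygotes with complete dominance, the expected phenotypic ratio is 3:1.
Under the 3:1 hypothesis (Σ ratio = 4, N = 252):
  wild-type winged: 252 × 3/4 = 189
  vestigial-winged: 252 × 1/4 = 63
χ² = Σ (O − E)² / E
  wild-type winged: (185 − 189)² / 189 = 0.0847
  vestigial-winged: (67 − 63)² / 63 = 0.2540
χ² = 0.0847 + 0.2540 = 0.3387 ≈ 0.339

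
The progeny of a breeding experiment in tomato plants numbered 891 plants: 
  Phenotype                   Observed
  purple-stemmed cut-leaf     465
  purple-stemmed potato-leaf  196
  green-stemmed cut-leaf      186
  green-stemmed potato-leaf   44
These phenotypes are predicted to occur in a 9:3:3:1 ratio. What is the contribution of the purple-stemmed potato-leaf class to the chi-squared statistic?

5.012

Total ratio parts = 16. Expected numbers out of 891:
  purple-stemmed cut-leaf: 891 × 9/16 = 501.1875
  purple-stemmed potato-leaf: 891 × 3/16 = 167.0625
  green-stemmed cut-leaf: 891 × 3/16 = 167.0625
  green-stemmed potato-leaf: 891 × 1/16 = 55.6875
Contribution of purple-stemmed potato-leaf: (196 − 167.0625)² / 167.0625 = 5.0124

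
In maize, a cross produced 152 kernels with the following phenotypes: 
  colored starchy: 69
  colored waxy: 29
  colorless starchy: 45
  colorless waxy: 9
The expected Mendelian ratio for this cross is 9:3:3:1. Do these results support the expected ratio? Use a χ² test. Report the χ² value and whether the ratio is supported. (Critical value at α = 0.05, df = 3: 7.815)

Under the 9:3:3:1 hypothesis (Σ ratio = 16, N = 152):
  colored starchy: 152 × 9/16 = 85.5
  colored waxy: 152 × 3/16 = 28.5
  colorless starchy: 152 × 3/16 = 28.5
  colorless waxy: 152 × 1/16 = 9.5
χ² = Σ (O − E)² / E
  colored starchy: (69 − 85.5)² / 85.5 = 3.1842
  colored waxy: (29 − 28.5)² / 28.5 = 0.0088
  colorless starchy: (45 − 28.5)² / 28.5 = 9.5526
  colorless waxy: (9 − 9.5)² / 9.5 = 0.0263
χ² = 3.1842 + 0.0088 + 9.5526 + 0.0263 = 12.7719 ≈ 12.772
Degrees of freedom = 4 − 1 = 3; critical value at α = 0.05 is 7.815.
Since 12.772 > 7.815, we reject the null hypothesis — the data do not fit the 9:3:3:1 ratio.

12.772; not consistent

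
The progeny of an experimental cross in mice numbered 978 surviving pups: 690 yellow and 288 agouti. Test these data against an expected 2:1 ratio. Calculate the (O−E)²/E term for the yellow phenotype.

Total ratio parts = 3. Expected numbers out of 978:
  yellow: 978 × 2/3 = 652
  agouti: 978 × 1/3 = 326
Contribution of yellow: (690 − 652)² / 652 = 2.2147

2.215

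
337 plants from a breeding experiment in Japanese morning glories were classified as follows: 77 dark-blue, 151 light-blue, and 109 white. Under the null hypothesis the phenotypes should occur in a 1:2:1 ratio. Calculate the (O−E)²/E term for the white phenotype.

The 1:2:1 ratio has 4 parts, so with N = 337 the expected counts are:
  dark-blue: 337 × 1/4 = 84.25
  light-blue: 337 × 2/4 = 168.5
  white: 337 × 1/4 = 84.25
Contribution of white: (109 − 84.25)² / 84.25 = 7.2708

7.271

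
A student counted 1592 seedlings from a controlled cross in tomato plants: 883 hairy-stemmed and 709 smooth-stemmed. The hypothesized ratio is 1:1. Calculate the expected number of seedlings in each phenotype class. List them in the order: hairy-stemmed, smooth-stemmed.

Expected counts for N = 1592 under a 1:1 ratio (total parts = 2):
  hairy-stemmed: 1592 × 1/2 = 796
  smooth-stemmed: 1592 × 1/2 = 796

796, 796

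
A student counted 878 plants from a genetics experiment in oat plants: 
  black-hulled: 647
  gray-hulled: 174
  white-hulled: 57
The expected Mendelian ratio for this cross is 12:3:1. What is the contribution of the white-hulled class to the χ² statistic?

0.082

Total ratio parts = 16. Expected numbers out of 878:
  black-hulled: 878 × 12/16 = 658.5
  gray-hulled: 878 × 3/16 = 164.625
  white-hulled: 878 × 1/16 = 54.875
Contribution of white-hulled: (57 − 54.875)² / 54.875 = 0.0823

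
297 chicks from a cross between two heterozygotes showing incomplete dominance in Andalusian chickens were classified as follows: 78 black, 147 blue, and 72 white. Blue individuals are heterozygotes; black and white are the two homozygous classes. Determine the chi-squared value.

0.273

With incomplete dominance, a heterozygote × heterozygote cross gives a 1:2:1 phenotypic ratio.
The 1:2:1 ratio has 4 parts, so with N = 297 the expected counts are:
  black: 297 × 1/4 = 74.25
  blue: 297 × 2/4 = 148.5
  white: 297 × 1/4 = 74.25
χ² = Σ (O − E)² / E
  black: (78 − 74.25)² / 74.25 = 0.1894
  blue: (147 − 148.5)² / 148.5 = 0.0152
  white: (72 − 74.25)² / 74.25 = 0.0682
χ² = 0.1894 + 0.0152 + 0.0682 = 0.2728 ≈ 0.273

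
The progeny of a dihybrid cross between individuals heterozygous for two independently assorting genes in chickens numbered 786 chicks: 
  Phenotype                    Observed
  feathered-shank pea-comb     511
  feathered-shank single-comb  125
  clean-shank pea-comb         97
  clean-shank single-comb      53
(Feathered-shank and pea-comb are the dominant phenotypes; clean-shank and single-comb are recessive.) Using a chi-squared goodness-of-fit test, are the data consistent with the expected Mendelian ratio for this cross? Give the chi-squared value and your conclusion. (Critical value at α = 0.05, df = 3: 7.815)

31.651; not consistent

A dihybrid F₂ with independent assortment and complete dominance at both loci gives a 9:3:3:1 phenotypic ratio.
Total ratio parts = 16. Expected numbers out of 786:
  feathered-shank pea-comb: 786 × 9/16 = 442.125
  feathered-shank single-comb: 786 × 3/16 = 147.375
  clean-shank pea-comb: 786 × 3/16 = 147.375
  clean-shank single-comb: 786 × 1/16 = 49.125
χ² = Σ (O − E)² / E
  feathered-shank pea-comb: (511 − 442.125)² / 442.125 = 10.7295
  feathered-shank single-comb: (125 − 147.375)² / 147.375 = 3.3971
  clean-shank pea-comb: (97 − 147.375)² / 147.375 = 17.2189
  clean-shank single-comb: (53 − 49.125)² / 49.125 = 0.3057
χ² = 10.7295 + 3.3971 + 17.2189 + 0.3057 = 31.6512 ≈ 31.651
Degrees of freedom = 4 − 1 = 3; critical value at α = 0.05 is 7.815.
Since 31.651 > 7.815, we reject the null hypothesis — the data do not fit the 9:3:3:1 ratio.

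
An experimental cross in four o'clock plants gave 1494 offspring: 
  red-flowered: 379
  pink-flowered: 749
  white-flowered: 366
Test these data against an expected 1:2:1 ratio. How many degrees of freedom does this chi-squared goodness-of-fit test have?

A goodness-of-fit test with 3 phenotype classes has df = 3 − 1 = 2.

2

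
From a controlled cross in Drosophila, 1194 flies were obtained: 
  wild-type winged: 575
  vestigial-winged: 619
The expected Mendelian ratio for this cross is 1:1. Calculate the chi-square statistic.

Expected counts for N = 1194 under a 1:1 ratio (total parts = 2):
  wild-type winged: 1194 × 1/2 = 597
  vestigial-winged: 1194 × 1/2 = 597
χ² = Σ (O − E)² / E
  wild-type winged: (575 − 597)² / 597 = 0.8107
  vestigial-winged: (619 − 597)² / 597 = 0.8107
χ² = 0.8107 + 0.8107 = 1.6214 ≈ 1.621

1.621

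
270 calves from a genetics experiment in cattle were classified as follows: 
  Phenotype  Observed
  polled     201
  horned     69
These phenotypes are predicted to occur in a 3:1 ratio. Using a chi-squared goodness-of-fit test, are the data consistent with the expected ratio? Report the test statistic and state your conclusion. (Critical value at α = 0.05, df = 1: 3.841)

Total ratio parts = 4. Expected numbers out of 270:
  polled: 270 × 3/4 = 202.5
  horned: 270 × 1/4 = 67.5
χ² = Σ (O − E)² / E
  polled: (201 − 202.5)² / 202.5 = 0.0111
  horned: (69 − 67.5)² / 67.5 = 0.0333
χ² = 0.0111 + 0.0333 = 0.0444 ≈ 0.044
Degrees of freedom = 2 − 1 = 1; critical value at α = 0.05 is 3.841.
Since 0.044 < 3.841, we fail to reject the null hypothesis — the data are consistent with the 3:1 ratio.

0.044; consistent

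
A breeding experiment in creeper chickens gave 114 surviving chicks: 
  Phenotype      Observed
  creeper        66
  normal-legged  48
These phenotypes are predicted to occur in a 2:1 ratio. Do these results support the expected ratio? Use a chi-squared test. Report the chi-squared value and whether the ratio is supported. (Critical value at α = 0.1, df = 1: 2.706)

3.947; not consistent

The 2:1 ratio has 3 parts, so with N = 114 the expected counts are:
  creeper: 114 × 2/3 = 76
  normal-legged: 114 × 1/3 = 38
χ² = Σ (O − E)² / E
  creeper: (66 − 76)² / 76 = 1.3158
  normal-legged: (48 − 38)² / 38 = 2.6316
χ² = 1.3158 + 2.6316 = 3.9474 ≈ 3.947
Degrees of freedom = 2 − 1 = 1; critical value at α = 0.1 is 2.706.
Since 3.947 > 2.706, we reject the null hypothesis — the data do not fit the 2:1 ratio.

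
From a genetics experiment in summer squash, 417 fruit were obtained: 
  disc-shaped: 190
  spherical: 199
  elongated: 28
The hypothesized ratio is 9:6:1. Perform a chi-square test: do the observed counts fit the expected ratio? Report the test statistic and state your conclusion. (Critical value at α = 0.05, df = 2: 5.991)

20.229; not consistent

Expected counts for N = 417 under a 9:6:1 ratio (total parts = 16):
  disc-shaped: 417 × 9/16 = 234.5625
  spherical: 417 × 6/16 = 156.375
  elongated: 417 × 1/16 = 26.0625
χ² = Σ (O − E)² / E
  disc-shaped: (190 − 234.5625)² / 234.5625 = 8.4660
  spherical: (199 − 156.375)² / 156.375 = 11.6188
  elongated: (28 − 26.0625)² / 26.0625 = 0.1440
χ² = 8.4660 + 11.6188 + 0.1440 = 20.2288 ≈ 20.229
Degrees of freedom = 3 − 1 = 2; critical value at α = 0.05 is 5.991.
Since 20.229 > 5.991, we reject the null hypothesis — the data do not fit the 9:6:1 ratio.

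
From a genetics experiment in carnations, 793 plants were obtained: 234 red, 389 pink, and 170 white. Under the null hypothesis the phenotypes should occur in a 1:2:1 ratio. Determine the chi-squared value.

10.614

Under the 1:2:1 hypothesis (Σ ratio = 4, N = 793):
  red: 793 × 1/4 = 198.25
  pink: 793 × 2/4 = 396.5
  white: 793 × 1/4 = 198.25
χ² = Σ (O − E)² / E
  red: (234 − 198.25)² / 198.25 = 6.4467
  pink: (389 − 396.5)² / 396.5 = 0.1419
  white: (170 − 198.25)² / 198.25 = 4.0255
χ² = 6.4467 + 0.1419 + 4.0255 = 10.6141 ≈ 10.614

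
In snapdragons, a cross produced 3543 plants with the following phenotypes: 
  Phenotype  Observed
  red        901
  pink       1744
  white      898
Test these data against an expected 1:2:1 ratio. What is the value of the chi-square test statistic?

0.859

Under the 1:2:1 hypothesis (Σ ratio = 4, N = 3543):
  red: 3543 × 1/4 = 885.75
  pink: 3543 × 2/4 = 1771.5
  white: 3543 × 1/4 = 885.75
χ² = Σ (O − E)² / E
  red: (901 − 885.75)² / 885.75 = 0.2626
  pink: (1744 − 1771.5)² / 1771.5 = 0.4269
  white: (898 − 885.75)² / 885.75 = 0.1694
χ² = 0.2626 + 0.4269 + 0.1694 = 0.8589 ≈ 0.859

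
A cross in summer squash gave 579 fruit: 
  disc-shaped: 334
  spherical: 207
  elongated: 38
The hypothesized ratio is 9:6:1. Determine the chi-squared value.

The 9:6:1 ratio has 16 parts, so with N = 579 the expected counts are:
  disc-shaped: 579 × 9/16 = 325.6875
  spherical: 579 × 6/16 = 217.125
  elongated: 579 × 1/16 = 36.1875
χ² = Σ (O − E)² / E
  disc-shaped: (334 − 325.6875)² / 325.6875 = 0.2122
  spherical: (207 − 217.125)² / 217.125 = 0.4722
  elongated: (38 − 36.1875)² / 36.1875 = 0.0908
χ² = 0.2122 + 0.4722 + 0.0908 = 0.7752 ≈ 0.775

0.775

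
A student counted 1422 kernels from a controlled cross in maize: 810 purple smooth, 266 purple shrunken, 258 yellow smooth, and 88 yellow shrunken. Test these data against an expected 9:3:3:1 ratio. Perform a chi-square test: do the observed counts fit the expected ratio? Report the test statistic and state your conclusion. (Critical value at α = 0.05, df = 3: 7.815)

0.417; consistent

Total ratio parts = 16. Expected numbers out of 1422:
  purple smooth: 1422 × 9/16 = 799.875
  purple shrunken: 1422 × 3/16 = 266.625
  yellow smooth: 1422 × 3/16 = 266.625
  yellow shrunken: 1422 × 1/16 = 88.875
χ² = Σ (O − E)² / E
  purple smooth: (810 − 799.875)² / 799.875 = 0.1282
  purple shrunken: (266 − 266.625)² / 266.625 = 0.0015
  yellow smooth: (258 − 266.625)² / 266.625 = 0.2790
  yellow shrunken: (88 − 88.875)² / 88.875 = 0.0086
χ² = 0.1282 + 0.0015 + 0.2790 + 0.0086 = 0.4173 ≈ 0.417
Degrees of freedom = 4 − 1 = 3; critical value at α = 0.05 is 7.815.
Since 0.417 < 7.815, we fail to reject the null hypothesis — the data are consistent with the 9:3:3:1 ratio.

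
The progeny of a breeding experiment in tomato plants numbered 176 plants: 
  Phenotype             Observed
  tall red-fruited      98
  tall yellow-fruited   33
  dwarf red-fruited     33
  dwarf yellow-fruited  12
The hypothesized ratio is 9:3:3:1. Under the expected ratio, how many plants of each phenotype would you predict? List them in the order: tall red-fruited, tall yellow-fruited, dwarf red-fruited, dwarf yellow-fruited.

99, 33, 33, 11

Expected counts for N = 176 under a 9:3:3:1 ratio (total parts = 16):
  tall red-fruited: 176 × 9/16 = 99
  tall yellow-fruited: 176 × 3/16 = 33
  dwarf red-fruited: 176 × 3/16 = 33
  dwarf yellow-fruited: 176 × 1/16 = 11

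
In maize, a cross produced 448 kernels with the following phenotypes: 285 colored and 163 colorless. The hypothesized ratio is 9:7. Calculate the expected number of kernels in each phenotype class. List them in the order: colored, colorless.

252, 196

Total ratio parts = 16. Expected numbers out of 448:
  colored: 448 × 9/16 = 252
  colorless: 448 × 7/16 = 196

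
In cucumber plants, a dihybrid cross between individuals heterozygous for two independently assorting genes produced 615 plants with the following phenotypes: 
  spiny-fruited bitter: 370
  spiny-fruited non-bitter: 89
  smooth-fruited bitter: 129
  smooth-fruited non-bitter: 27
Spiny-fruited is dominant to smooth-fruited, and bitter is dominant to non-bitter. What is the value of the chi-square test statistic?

12.706

A dihybrid F₂ with independent assortment and complete dominance at both loci gives a 9:3:3:1 phenotypic ratio.
Total ratio parts = 16. Expected numbers out of 615:
  spiny-fruited bitter: 615 × 9/16 = 345.9375
  spiny-fruited non-bitter: 615 × 3/16 = 115.3125
  smooth-fruited bitter: 615 × 3/16 = 115.3125
  smooth-fruited non-bitter: 615 × 1/16 = 38.4375
χ² = Σ (O − E)² / E
  spiny-fruited bitter: (370 − 345.9375)² / 345.9375 = 1.6737
  spiny-fruited non-bitter: (89 − 115.3125)² / 115.3125 = 6.0041
  smooth-fruited bitter: (129 − 115.3125)² / 115.3125 = 1.6247
  smooth-fruited non-bitter: (27 − 38.4375)² / 38.4375 = 3.4034
χ² = 1.6737 + 6.0041 + 1.6247 + 3.4034 = 12.7059 ≈ 12.706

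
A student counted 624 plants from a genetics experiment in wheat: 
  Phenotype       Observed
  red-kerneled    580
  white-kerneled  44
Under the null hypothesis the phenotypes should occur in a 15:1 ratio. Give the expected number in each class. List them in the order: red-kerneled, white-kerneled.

585, 39

Expected counts for N = 624 under a 15:1 ratio (total parts = 16):
  red-kerneled: 624 × 15/16 = 585
  white-kerneled: 624 × 1/16 = 39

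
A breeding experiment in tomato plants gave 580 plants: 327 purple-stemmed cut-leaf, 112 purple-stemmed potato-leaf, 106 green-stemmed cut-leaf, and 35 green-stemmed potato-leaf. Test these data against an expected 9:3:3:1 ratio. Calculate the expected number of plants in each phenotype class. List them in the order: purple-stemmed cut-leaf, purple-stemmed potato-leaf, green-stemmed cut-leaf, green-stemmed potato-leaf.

326.25, 108.75, 108.75, 36.25

Expected counts for N = 580 under a 9:3:3:1 ratio (total parts = 16):
  purple-stemmed cut-leaf: 580 × 9/16 = 326.25
  purple-stemmed potato-leaf: 580 × 3/16 = 108.75
  green-stemmed cut-leaf: 580 × 3/16 = 108.75
  green-stemmed potato-leaf: 580 × 1/16 = 36.25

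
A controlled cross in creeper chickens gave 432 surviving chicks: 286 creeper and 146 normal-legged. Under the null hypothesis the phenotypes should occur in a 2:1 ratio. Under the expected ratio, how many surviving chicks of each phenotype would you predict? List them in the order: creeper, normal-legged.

Under the 2:1 hypothesis (Σ ratio = 3, N = 432):
  creeper: 432 × 2/3 = 288
  normal-legged: 432 × 1/3 = 144

288, 144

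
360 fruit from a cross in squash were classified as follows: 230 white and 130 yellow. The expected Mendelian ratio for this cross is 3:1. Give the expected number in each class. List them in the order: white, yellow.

270, 90

Total ratio parts = 4. Expected numbers out of 360:
  white: 360 × 3/4 = 270
  yellow: 360 × 1/4 = 90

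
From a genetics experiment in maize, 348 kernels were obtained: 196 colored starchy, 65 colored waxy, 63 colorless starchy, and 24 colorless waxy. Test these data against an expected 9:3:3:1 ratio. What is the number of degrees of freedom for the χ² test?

3

A goodness-of-fit test with 4 phenotype classes has df = 4 − 1 = 3.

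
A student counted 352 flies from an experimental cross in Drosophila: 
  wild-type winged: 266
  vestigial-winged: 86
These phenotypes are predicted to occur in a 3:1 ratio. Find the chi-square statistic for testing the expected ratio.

0.061

Total ratio parts = 4. Expected numbers out of 352:
  wild-type winged: 352 × 3/4 = 264
  vestigial-winged: 352 × 1/4 = 88
χ² = Σ (O − E)² / E
  wild-type winged: (266 − 264)² / 264 = 0.0152
  vestigial-winged: (86 − 88)² / 88 = 0.0455
χ² = 0.0152 + 0.0455 = 0.0607 ≈ 0.061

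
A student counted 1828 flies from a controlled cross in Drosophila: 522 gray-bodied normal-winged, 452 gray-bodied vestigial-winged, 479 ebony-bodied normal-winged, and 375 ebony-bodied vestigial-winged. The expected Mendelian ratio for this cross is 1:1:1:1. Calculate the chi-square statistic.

25.072

Total ratio parts = 4. Expected numbers out of 1828:
  gray-bodied normal-winged: 1828 × 1/4 = 457
  gray-bodied vestigial-winged: 1828 × 1/4 = 457
  ebony-bodied normal-winged: 1828 × 1/4 = 457
  ebony-bodied vestigial-winged: 1828 × 1/4 = 457
χ² = Σ (O − E)² / E
  gray-bodied normal-winged: (522 − 457)² / 457 = 9.2451
  gray-bodied vestigial-winged: (452 − 457)² / 457 = 0.0547
  ebony-bodied normal-winged: (479 − 457)² / 457 = 1.0591
  ebony-bodied vestigial-winged: (375 − 457)² / 457 = 14.7133
χ² = 9.2451 + 0.0547 + 1.0591 + 14.7133 = 25.0722 ≈ 25.072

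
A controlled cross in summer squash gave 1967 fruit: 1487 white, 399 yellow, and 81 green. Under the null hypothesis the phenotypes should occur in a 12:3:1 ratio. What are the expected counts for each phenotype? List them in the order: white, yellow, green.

1475.25, 368.8125, 122.9375

The 12:3:1 ratio has 16 parts, so with N = 1967 the expected counts are:
  white: 1967 × 12/16 = 1475.25
  yellow: 1967 × 3/16 = 368.8125
  green: 1967 × 1/16 = 122.9375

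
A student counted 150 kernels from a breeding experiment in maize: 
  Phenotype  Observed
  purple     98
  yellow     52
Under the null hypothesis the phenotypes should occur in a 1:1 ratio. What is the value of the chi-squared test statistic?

Under the 1:1 hypothesis (Σ ratio = 2, N = 150):
  purple: 150 × 1/2 = 75
  yellow: 150 × 1/2 = 75
χ² = Σ (O − E)² / E
  purple: (98 − 75)² / 75 = 7.0533
  yellow: (52 − 75)² / 75 = 7.0533
χ² = 7.0533 + 7.0533 = 14.1066 ≈ 14.107

14.107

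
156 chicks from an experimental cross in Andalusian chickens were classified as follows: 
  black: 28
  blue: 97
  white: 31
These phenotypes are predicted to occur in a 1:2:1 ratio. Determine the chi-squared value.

9.372

Total ratio parts = 4. Expected numbers out of 156:
  black: 156 × 1/4 = 39
  blue: 156 × 2/4 = 78
  white: 156 × 1/4 = 39
χ² = Σ (O − E)² / E
  black: (28 − 39)² / 39 = 3.1026
  blue: (97 − 78)² / 78 = 4.6282
  white: (31 − 39)² / 39 = 1.6410
χ² = 3.1026 + 4.6282 + 1.6410 = 9.3718 ≈ 9.372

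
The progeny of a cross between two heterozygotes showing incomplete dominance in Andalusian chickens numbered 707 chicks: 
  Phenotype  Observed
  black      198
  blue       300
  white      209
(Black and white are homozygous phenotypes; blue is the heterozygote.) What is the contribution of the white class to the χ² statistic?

With incomplete dominance, a heterozygote × heterozygote cross gives a 1:2:1 phenotypic ratio.
The 1:2:1 ratio has 4 parts, so with N = 707 the expected counts are:
  black: 707 × 1/4 = 176.75
  blue: 707 × 2/4 = 353.5
  white: 707 × 1/4 = 176.75
Contribution of white: (209 − 176.75)² / 176.75 = 5.8844

5.884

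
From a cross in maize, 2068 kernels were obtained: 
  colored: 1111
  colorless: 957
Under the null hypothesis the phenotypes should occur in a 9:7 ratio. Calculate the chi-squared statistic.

5.364

Total ratio parts = 16. Expected numbers out of 2068:
  colored: 2068 × 9/16 = 1163.25
  colorless: 2068 × 7/16 = 904.75
χ² = Σ (O − E)² / E
  colored: (1111 − 1163.25)² / 1163.25 = 2.3469
  colorless: (957 − 904.75)² / 904.75 = 3.0175
χ² = 2.3469 + 3.0175 = 5.3644 ≈ 5.364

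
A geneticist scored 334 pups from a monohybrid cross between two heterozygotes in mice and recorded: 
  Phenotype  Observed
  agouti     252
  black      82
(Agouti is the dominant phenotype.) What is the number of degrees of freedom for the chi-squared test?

1

For a monohybrid cross between heterozygotes with complete dominance, the expected phenotypic ratio is 3:1.
A goodness-of-fit test with 2 phenotype classes has df = 2 − 1 = 1.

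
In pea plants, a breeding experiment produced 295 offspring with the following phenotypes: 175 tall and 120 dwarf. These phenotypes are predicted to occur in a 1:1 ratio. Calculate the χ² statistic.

Under the 1:1 hypothesis (Σ ratio = 2, N = 295):
  tall: 295 × 1/2 = 147.5
  dwarf: 295 × 1/2 = 147.5
χ² = Σ (O − E)² / E
  tall: (175 − 147.5)² / 147.5 = 5.1271
  dwarf: (120 − 147.5)² / 147.5 = 5.1271
χ² = 5.1271 + 5.1271 = 10.2542 ≈ 10.254

10.254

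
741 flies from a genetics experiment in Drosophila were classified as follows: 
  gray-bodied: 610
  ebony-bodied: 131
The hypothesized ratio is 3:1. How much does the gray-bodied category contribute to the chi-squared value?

5.296

Expected counts for N = 741 under a 3:1 ratio (total parts = 4):
  gray-bodied: 741 × 3/4 = 555.75
  ebony-bodied: 741 × 1/4 = 185.25
Contribution of gray-bodied: (610 − 555.75)² / 555.75 = 5.2957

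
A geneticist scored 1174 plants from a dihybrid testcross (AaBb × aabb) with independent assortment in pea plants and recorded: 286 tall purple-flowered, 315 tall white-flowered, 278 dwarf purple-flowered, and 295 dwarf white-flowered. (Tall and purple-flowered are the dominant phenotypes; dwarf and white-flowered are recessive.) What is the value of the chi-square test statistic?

A dihybrid testcross with independent assortment gives a 1:1:1:1 ratio.
Total ratio parts = 4. Expected numbers out of 1174:
  tall purple-flowered: 1174 × 1/4 = 293.5
  tall white-flowered: 1174 × 1/4 = 293.5
  dwarf purple-flowered: 1174 × 1/4 = 293.5
  dwarf white-flowered: 1174 × 1/4 = 293.5
χ² = Σ (O − E)² / E
  tall purple-flowered: (286 − 293.5)² / 293.5 = 0.1917
  tall white-flowered: (315 − 293.5)² / 293.5 = 1.5750
  dwarf purple-flowered: (278 − 293.5)² / 293.5 = 0.8186
  dwarf white-flowered: (295 − 293.5)² / 293.5 = 0.0077
χ² = 0.1917 + 1.5750 + 0.8186 + 0.0077 = 2.593

2.593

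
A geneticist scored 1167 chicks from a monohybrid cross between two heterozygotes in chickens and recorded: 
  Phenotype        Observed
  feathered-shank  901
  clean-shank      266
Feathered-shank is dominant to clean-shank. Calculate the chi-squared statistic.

For a monohybrid cross between heterozygotes with complete dominance, the expected phenotypic ratio is 3:1.
Expected counts for N = 1167 under a 3:1 ratio (total parts = 4):
  feathered-shank: 1167 × 3/4 = 875.25
  clean-shank: 1167 × 1/4 = 291.75
χ² = Σ (O − E)² / E
  feathered-shank: (901 − 875.25)² / 875.25 = 0.7576
  clean-shank: (266 − 291.75)² / 291.75 = 2.2727
χ² = 0.7576 + 2.2727 = 3.0303 ≈ 3.030

3.030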